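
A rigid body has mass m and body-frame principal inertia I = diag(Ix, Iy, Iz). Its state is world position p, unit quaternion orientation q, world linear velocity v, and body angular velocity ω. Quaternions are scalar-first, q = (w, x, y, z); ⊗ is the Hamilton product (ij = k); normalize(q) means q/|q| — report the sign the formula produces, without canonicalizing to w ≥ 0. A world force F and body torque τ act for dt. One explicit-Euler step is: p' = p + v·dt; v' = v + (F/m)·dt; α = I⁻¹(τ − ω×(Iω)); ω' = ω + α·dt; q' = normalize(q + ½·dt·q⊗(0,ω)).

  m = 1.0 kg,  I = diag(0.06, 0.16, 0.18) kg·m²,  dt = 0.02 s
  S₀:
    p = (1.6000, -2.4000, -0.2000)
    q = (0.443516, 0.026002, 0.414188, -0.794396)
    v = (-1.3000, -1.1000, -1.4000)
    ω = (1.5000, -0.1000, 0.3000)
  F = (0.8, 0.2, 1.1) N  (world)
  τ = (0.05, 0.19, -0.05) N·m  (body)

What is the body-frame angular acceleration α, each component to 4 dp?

α = (0.8433, 1.5250, -0.1944)

ω×(Iω) gyroscopic = (-0.0006, -0.0540, -0.0150)
α = I⁻¹(τ − ω×Iω) = (0.8433, 1.5250, -0.1944)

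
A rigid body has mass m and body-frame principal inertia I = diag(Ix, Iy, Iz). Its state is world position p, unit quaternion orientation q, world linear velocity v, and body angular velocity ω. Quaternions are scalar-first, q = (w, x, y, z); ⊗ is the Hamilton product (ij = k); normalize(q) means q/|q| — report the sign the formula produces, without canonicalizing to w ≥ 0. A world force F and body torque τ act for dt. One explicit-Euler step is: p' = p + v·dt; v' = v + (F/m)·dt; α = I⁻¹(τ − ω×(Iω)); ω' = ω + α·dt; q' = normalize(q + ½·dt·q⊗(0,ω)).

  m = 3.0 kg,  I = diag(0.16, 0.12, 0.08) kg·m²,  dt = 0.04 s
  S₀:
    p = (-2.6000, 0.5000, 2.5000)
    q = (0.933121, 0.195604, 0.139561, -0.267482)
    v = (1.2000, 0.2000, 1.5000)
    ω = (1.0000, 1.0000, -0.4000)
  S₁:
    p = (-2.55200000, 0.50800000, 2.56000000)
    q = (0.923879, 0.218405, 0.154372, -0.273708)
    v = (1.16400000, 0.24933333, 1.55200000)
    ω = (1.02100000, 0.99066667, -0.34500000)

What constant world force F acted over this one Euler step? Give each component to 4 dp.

velocity change Δv = (-0.03600000, 0.04933333, 0.05200000)
m·(v₁−v₀)/dt = (-2.7000, 3.7000, 3.9000)

F = (-2.7000, 3.7000, 3.9000)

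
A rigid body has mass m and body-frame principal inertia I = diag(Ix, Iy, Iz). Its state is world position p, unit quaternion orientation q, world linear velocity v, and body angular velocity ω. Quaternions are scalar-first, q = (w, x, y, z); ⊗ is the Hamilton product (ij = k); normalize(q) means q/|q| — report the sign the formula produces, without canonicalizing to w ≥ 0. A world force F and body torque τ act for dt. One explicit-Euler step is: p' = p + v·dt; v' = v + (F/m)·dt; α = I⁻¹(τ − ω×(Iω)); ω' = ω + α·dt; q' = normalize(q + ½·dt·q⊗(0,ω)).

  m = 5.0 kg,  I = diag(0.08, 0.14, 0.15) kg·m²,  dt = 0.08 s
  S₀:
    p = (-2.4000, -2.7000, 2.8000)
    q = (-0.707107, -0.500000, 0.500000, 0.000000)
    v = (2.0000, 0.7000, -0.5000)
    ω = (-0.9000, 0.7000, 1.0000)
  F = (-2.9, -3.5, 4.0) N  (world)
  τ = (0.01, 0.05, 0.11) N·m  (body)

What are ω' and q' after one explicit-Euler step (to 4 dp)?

ω' = (-0.8970, 0.6926, 1.0788)
q' = (-0.7378, -0.4537, 0.4993, -0.0242)

precession coupling ω×(Iω) = (0.0070, 0.0630, -0.0378)
angular accel α = (0.0375, -0.0929, 0.9853)
ω + α·dt = (-0.8970, 0.6926, 1.0788)
q⊗(0,ω) = (-0.8000000, 1.1363963, 0.0050251, -0.6071070)
q + ½dt·q⊗(0,ω), renormalized = (-0.7378, -0.4537, 0.4993, -0.0242)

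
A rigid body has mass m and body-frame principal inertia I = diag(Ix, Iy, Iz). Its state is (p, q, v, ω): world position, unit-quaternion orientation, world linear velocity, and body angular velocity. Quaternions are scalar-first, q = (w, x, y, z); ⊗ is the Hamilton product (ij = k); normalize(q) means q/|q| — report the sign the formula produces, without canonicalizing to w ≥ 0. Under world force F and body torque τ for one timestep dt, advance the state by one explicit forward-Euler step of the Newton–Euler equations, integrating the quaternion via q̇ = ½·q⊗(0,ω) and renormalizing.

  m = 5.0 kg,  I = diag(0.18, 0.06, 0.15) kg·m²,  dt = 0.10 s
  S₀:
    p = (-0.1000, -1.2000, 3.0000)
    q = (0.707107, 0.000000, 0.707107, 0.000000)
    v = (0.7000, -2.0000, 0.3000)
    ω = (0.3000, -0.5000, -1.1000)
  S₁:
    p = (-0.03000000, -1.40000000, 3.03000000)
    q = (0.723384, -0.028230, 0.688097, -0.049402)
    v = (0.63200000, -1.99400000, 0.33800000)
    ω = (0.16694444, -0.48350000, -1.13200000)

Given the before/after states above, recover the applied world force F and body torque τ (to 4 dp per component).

Δω = ω₁−ω₀ = (-0.13305556, 0.01650000, -0.03200000)
τ = I·(Δω/dt) + ω₀×(Iω₀) = (-0.1900, 0.0000, -0.0300)
v₁ − v₀ = (-0.06800000, 0.00600000, 0.03800000)
m·(v₁−v₀)/dt = (-3.4000, 0.3000, 1.9000)

F = (-3.4000, 0.3000, 1.9000)
τ = (-0.1900, 0.0000, -0.0300)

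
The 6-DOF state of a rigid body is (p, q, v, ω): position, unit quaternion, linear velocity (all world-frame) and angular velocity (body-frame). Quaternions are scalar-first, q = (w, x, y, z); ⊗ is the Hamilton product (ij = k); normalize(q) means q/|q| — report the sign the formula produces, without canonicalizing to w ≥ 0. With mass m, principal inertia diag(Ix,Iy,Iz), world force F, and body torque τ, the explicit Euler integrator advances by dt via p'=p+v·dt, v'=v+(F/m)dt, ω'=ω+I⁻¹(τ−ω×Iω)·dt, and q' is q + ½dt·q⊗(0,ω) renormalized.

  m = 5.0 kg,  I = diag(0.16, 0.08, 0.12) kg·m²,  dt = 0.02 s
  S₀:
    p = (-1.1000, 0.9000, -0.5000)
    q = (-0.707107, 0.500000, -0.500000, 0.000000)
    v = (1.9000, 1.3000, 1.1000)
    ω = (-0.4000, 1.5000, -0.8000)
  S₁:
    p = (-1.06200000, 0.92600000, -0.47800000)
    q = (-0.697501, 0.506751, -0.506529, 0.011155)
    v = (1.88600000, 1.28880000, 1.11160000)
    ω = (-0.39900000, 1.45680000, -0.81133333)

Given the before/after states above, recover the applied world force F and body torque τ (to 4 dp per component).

F = (-3.5000, -2.8000, 2.9000)
τ = (-0.0400, -0.1600, -0.0200)

v₁ − v₀ = (-0.01400000, -0.01120000, 0.01160000)
F = m·Δv/dt = (-3.5000, -2.8000, 2.9000)
Δω = ω₁−ω₀ = (0.00100000, -0.04320000, -0.01133333)
gyro term ω₀×Iω₀ = (-0.0480, 0.0128, 0.0480)
applied torque τ = (-0.0400, -0.1600, -0.0200)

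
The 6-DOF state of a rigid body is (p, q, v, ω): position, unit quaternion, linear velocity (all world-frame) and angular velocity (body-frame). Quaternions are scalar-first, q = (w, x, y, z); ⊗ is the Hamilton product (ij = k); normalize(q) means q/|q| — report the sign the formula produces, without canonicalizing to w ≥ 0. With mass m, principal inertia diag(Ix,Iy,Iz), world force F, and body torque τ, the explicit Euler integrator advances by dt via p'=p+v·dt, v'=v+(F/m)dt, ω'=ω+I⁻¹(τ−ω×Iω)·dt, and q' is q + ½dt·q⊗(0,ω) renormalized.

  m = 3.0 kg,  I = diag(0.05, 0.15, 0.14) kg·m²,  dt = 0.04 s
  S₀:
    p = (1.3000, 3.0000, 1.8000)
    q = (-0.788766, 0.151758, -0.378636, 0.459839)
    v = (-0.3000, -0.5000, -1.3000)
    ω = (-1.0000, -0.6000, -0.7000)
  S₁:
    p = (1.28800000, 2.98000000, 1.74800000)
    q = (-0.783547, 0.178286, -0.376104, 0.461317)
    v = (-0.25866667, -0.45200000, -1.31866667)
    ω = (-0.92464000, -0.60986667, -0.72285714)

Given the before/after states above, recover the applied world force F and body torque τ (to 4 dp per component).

F = (3.1000, 3.6000, -1.4000)
τ = (0.0900, -0.1000, -0.0200)

Δω = ω₁−ω₀ = (0.07536000, -0.00986667, -0.02285714)
precession coupling = (-0.0042, -0.0630, 0.0600)
τ = I·(Δω/dt) + ω₀×(Iω₀) = (0.0900, -0.1000, -0.0200)
Δv = v₁−v₀ = (0.04133333, 0.04800000, -0.01866667)
F = m·Δv/dt = (3.1000, 3.6000, -1.4000)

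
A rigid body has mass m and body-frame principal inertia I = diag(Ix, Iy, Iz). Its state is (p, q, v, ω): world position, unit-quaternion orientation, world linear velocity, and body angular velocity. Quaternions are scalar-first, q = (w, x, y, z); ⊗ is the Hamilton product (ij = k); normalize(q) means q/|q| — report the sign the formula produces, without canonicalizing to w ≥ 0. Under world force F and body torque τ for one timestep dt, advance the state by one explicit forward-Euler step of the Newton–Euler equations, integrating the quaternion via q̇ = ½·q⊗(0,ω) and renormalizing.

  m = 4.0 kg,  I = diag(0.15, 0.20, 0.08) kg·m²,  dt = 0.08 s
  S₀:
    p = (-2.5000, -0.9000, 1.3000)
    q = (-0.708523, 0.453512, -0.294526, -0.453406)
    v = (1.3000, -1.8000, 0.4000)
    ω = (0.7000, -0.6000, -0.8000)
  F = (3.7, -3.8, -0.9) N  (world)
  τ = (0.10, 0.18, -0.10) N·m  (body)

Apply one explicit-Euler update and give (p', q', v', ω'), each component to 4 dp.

p' = (-2.3960, -1.0440, 1.3320)
q' = (-0.7419, 0.4317, -0.2754, -0.4329)
v' = (1.3740, -1.8760, 0.3820)
ω' = (0.7841, -0.5123, -0.8790)

precession coupling ω×(Iω) = (-0.0576, -0.0392, -0.0210)
angular accel α = (1.0507, 1.0960, -0.9875)
new body rate ω' = (0.7841, -0.5123, -0.8790)
q⊗(0,ω) = (-0.8568988, -0.5323889, 0.4705392, 0.5008794)
q + ½dt·q⊗(0,ω), renormalized = (-0.7419, 0.4317, -0.2754, -0.4329)
p + v·dt = (-2.3960, -1.0440, 1.3320)
new velocity v' = (1.3740, -1.8760, 0.3820)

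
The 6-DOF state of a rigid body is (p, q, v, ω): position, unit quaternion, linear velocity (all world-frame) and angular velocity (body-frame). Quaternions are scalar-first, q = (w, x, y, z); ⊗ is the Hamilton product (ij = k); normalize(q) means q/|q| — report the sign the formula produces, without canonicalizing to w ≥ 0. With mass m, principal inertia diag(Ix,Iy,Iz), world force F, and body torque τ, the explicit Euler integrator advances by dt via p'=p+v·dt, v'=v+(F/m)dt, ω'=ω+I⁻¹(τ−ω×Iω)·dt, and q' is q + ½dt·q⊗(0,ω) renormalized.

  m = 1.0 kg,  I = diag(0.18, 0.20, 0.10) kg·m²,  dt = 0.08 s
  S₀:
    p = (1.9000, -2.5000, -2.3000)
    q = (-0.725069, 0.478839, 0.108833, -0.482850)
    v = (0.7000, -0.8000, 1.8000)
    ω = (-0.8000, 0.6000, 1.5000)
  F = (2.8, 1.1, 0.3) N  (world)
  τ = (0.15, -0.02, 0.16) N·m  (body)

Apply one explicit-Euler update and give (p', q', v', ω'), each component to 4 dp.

p' = (1.9560, -2.5640, -2.1560)
q' = (-0.6816, 0.5188, 0.0779, -0.5101)
v' = (0.9240, -0.7120, 1.8240)
ω' = (-0.6933, 0.6304, 1.6357)

a = F/m = (2.8000, 1.1000, 0.3000)
new position p' = (1.9560, -2.5640, -2.1560)
v + (F/m)dt = (0.9240, -0.7120, 1.8240)
gyro term ω×Iω = (-0.0900, -0.0960, -0.0096)
angular accel α = (1.3333, 0.3800, 1.6960)
new body rate ω' = (-0.6933, 0.6304, 1.6357)
q⊗(0,ω) = (1.0420464, 1.0330147, -0.7670199, -0.7132337)
updated quaternion q' = (-0.6816, 0.5188, 0.0779, -0.5101)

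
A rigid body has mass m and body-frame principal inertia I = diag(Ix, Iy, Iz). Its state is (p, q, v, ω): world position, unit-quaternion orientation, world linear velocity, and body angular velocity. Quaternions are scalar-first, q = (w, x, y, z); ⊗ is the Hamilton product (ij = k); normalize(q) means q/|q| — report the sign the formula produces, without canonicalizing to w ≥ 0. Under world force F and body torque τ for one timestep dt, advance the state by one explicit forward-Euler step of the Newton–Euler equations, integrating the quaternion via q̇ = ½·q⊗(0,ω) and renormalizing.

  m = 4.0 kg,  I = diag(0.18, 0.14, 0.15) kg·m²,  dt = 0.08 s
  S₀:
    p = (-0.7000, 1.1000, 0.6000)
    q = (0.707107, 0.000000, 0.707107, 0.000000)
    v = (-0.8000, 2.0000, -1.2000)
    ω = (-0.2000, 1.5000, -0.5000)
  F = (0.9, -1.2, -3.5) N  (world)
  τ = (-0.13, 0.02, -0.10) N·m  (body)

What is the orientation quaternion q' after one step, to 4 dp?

q' = (0.6633, -0.0198, 0.7480, -0.0085)

2q̇ = q⊗(0,ω) = (-1.0606605, -0.4949749, 1.0606605, -0.2121321)
q' = normalize(q + ½dt·q⊗(0,ω)) = (0.6633, -0.0198, 0.7480, -0.0085)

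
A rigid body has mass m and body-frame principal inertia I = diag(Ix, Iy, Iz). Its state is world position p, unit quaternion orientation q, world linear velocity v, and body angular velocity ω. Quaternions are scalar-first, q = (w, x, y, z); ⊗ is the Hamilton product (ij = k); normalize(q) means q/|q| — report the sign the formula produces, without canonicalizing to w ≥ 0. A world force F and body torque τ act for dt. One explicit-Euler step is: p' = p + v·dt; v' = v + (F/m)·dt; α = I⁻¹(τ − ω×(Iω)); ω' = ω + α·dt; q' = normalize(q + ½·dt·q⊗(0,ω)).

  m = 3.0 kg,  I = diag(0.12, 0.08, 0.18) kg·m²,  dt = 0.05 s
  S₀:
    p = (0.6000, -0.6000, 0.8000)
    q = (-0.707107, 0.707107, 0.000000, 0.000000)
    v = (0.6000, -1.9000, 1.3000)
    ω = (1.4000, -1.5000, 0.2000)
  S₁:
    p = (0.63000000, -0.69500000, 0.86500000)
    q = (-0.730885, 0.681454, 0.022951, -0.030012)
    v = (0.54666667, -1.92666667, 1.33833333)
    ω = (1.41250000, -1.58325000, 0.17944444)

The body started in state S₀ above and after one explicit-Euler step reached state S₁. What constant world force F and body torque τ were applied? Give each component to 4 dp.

Δv = v₁−v₀ = (-0.05333333, -0.02666667, 0.03833333)
F = m·Δv/dt = (-3.2000, -1.6000, 2.3000)
rate change Δω = (0.01250000, -0.08325000, -0.02055556)
gyro term ω₀×Iω₀ = (-0.0300, -0.0168, 0.0840)
I·α + gyro = (0.0000, -0.1500, 0.0100)

F = (-3.2000, -1.6000, 2.3000)
τ = (0.0000, -0.1500, 0.0100)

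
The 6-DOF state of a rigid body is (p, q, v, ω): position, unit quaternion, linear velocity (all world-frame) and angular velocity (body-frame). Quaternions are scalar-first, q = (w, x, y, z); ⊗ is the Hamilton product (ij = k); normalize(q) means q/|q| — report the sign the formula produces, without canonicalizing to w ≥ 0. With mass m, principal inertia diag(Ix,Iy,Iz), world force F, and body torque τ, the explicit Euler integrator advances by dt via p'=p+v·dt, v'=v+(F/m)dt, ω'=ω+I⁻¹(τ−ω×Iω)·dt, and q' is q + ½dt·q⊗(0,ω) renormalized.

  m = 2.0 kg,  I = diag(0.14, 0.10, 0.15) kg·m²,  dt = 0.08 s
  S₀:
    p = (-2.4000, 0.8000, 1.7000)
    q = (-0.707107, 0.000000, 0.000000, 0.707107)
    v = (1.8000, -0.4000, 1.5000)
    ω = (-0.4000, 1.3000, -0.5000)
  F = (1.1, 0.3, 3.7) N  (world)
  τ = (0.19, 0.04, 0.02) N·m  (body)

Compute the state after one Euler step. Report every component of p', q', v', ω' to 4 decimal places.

(τ − ω×Iω)/I = (1.5893, 0.4200, -0.0053)
new body rate ω' = (-0.2729, 1.3336, -0.5004)
Hamilton product q⊗(0,ω) = (0.3535535, -0.6363963, -1.2020819, 0.3535535)
q + ½dt·q⊗(0,ω), renormalized = (-0.6918, -0.0254, -0.0480, 0.7200)
a = F/m = (0.5500, 0.1500, 1.8500)
p + v·dt = (-2.2560, 0.7680, 1.8200)
new velocity v' = (1.8440, -0.3880, 1.6480)

p' = (-2.2560, 0.7680, 1.8200)
q' = (-0.6918, -0.0254, -0.0480, 0.7200)
v' = (1.8440, -0.3880, 1.6480)
ω' = (-0.2729, 1.3336, -0.5004)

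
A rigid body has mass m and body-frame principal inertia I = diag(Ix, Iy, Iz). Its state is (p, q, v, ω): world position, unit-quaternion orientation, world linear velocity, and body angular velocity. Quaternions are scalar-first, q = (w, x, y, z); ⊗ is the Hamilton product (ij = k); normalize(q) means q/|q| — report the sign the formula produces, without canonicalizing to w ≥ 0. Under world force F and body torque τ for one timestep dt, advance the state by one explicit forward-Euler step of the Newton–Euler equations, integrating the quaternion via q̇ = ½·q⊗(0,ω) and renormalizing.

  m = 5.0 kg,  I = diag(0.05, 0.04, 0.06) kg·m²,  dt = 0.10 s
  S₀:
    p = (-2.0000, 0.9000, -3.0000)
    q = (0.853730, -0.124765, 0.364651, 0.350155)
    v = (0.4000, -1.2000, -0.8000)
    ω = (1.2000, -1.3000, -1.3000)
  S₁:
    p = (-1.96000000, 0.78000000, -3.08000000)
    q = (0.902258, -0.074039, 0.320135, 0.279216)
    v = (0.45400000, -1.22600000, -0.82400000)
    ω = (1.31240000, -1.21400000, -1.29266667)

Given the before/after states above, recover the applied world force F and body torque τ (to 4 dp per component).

F = (2.7000, -1.3000, -1.2000)
τ = (0.0900, 0.0500, 0.0200)

velocity change Δv = (0.05400000, -0.02600000, -0.02400000)
applied force F = (2.7000, -1.3000, -1.2000)
rate change Δω = (0.11240000, 0.08600000, 0.00733333)
precession coupling = (0.0338, 0.0156, 0.0156)
τ = I·(Δω/dt) + ω₀×(Iω₀) = (0.0900, 0.0500, 0.0200)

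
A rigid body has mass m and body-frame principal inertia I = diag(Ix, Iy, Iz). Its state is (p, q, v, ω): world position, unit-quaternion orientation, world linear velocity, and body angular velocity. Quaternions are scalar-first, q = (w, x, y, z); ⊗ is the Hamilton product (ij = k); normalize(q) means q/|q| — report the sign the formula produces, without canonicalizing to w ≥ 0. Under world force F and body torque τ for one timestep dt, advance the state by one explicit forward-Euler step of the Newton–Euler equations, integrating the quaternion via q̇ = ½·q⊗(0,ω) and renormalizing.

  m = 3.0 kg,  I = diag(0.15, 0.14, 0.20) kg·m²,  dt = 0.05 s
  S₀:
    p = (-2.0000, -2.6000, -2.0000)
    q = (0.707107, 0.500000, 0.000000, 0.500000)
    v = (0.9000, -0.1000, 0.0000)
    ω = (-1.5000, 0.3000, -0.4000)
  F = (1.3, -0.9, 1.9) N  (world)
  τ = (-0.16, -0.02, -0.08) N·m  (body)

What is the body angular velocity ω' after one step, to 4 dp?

ω' = (-1.5509, 0.3036, -0.4211)

gyro term ω×Iω = (-0.0072, -0.0300, 0.0045)
α = I⁻¹(τ − ω×Iω) = (-1.0187, 0.0714, -0.4225)
new body rate ω' = (-1.5509, 0.3036, -0.4211)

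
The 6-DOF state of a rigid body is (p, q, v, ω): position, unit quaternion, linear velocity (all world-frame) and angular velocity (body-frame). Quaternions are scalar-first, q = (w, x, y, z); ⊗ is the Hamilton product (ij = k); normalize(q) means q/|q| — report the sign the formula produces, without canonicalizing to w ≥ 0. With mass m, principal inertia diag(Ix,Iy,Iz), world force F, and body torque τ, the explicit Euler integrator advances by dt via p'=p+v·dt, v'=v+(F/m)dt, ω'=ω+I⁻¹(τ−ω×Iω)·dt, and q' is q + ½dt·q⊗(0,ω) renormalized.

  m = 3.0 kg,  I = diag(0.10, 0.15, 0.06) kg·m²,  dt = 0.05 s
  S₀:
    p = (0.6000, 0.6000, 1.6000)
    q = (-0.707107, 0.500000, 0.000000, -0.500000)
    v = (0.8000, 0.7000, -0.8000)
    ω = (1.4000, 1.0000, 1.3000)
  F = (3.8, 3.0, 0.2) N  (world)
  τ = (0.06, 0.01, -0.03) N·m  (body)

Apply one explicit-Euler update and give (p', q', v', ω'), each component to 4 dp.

p' = (0.6400, 0.6350, 1.5600)
q' = (-0.7073, 0.4870, -0.0514, -0.5097)
v' = (0.8633, 0.7500, -0.7967)
ω' = (1.4885, 0.9791, 1.2167)

a = F/m = (1.2667, 1.0000, 0.0667)
p + v·dt = (0.6400, 0.6350, 1.5600)
v + (F/m)dt = (0.8633, 0.7500, -0.7967)
angular accel α = (1.7700, -0.4187, -1.6667)
ω' = ω + α·dt = (1.4885, 0.9791, 1.2167)
q⊗(0,ω) = (-0.0500000, -0.4899498, -2.0571070, -0.4192391)
q' = normalize(q + ½dt·q⊗(0,ω)) = (-0.7073, 0.4870, -0.0514, -0.5097)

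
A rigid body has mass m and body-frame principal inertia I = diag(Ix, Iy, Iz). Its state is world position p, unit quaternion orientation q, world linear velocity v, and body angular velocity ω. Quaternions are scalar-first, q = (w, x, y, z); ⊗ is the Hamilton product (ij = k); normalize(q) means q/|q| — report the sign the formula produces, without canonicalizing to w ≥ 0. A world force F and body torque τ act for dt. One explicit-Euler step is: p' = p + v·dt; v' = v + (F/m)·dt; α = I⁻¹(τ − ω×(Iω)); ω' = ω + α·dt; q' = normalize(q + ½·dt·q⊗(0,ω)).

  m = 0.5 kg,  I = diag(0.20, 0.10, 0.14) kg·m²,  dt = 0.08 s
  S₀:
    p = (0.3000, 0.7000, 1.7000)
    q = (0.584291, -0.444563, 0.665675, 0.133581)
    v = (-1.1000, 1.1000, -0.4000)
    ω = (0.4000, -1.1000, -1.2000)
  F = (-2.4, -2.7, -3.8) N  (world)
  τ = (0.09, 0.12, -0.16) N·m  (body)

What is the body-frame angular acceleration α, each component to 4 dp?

gyro term ω×Iω = (0.0528, -0.0288, 0.0440)
α = I⁻¹(τ − ω×Iω) = (0.1860, 1.4880, -1.4571)

α = (0.1860, 1.4880, -1.4571)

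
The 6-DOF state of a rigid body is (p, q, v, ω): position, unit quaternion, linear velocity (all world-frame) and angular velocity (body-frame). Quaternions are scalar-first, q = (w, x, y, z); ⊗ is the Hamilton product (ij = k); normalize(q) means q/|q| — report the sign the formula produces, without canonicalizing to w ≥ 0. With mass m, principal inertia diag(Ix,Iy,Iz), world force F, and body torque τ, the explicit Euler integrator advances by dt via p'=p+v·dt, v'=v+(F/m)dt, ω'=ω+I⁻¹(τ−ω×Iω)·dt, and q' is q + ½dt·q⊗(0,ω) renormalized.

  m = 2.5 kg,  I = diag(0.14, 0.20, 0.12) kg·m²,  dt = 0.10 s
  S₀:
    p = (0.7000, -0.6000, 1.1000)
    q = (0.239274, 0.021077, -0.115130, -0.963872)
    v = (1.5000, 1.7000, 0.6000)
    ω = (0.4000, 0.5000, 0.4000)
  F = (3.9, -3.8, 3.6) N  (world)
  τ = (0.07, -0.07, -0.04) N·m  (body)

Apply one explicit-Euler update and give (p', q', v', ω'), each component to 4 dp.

p' = (0.8500, -0.4300, 1.1600)
q' = (0.2608, 0.0476, -0.1288, -0.9556)
v' = (1.6560, 1.5480, 0.7440)
ω' = (0.4614, 0.4634, 0.3567)

(τ − ω×Iω)/I = (0.6143, -0.3660, -0.4333)
ω' = ω + α·dt = (0.4614, 0.4634, 0.3567)
2q̇ = q⊗(0,ω) = (0.4346830, 0.5315936, -0.2743426, 0.1523001)
q' = normalize(q + ½dt·q⊗(0,ω)) = (0.2608, 0.0476, -0.1288, -0.9556)
new position p' = (0.8500, -0.4300, 1.1600)
v' = v + a·dt = (1.6560, 1.5480, 0.7440)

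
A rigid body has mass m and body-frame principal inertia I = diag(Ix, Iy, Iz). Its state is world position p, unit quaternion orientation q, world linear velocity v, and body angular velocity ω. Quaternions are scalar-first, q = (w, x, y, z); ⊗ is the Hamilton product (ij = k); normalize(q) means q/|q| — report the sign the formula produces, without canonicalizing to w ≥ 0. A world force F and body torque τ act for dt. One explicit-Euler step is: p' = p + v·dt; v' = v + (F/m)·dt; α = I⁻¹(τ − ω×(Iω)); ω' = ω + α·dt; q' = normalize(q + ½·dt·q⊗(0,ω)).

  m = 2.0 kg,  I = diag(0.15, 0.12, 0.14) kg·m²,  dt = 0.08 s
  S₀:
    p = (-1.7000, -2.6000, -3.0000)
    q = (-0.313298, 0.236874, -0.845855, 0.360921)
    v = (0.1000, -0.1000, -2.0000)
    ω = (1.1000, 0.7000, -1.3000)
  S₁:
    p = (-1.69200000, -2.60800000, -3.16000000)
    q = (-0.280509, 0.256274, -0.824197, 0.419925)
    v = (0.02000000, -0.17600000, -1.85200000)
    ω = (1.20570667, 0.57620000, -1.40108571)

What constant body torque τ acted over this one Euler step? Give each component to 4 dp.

Δω = ω₁−ω₀ = (0.10570667, -0.12380000, -0.10108571)
gyro term ω₀×Iω₀ = (-0.0182, -0.0143, -0.0231)
applied torque τ = (0.1800, -0.2000, -0.2000)

τ = (0.1800, -0.2000, -0.2000)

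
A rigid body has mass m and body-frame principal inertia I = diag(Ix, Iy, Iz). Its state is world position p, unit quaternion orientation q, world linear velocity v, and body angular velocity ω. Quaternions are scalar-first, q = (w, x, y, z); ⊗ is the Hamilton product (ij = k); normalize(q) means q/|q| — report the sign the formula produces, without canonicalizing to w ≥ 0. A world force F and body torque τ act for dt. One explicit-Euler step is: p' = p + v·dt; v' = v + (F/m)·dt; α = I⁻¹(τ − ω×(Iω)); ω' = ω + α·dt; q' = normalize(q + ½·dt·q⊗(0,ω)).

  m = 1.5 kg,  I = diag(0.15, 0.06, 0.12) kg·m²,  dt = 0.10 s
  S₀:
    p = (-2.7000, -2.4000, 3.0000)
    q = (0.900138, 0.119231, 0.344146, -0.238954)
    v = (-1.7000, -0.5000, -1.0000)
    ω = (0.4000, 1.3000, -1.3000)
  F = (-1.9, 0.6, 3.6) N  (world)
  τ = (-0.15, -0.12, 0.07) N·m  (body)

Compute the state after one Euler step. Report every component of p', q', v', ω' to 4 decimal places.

p' = (-2.8700, -2.4500, 2.9000)
q' = (0.8561, 0.1298, 0.4038, -0.2953)
v' = (-1.8267, -0.4600, -0.7600)
ω' = (0.3676, 1.1260, -1.2027)

p' = p + v·dt = (-2.8700, -2.4500, 2.9000)
v + (F/m)dt = (-1.8267, -0.4600, -0.7600)
α = I⁻¹(τ − ω×Iω) = (-0.3240, -1.7400, 0.9733)
ω + α·dt = (0.3676, 1.1260, -1.2027)
q⊗(0,ω) = (-0.8057224, 0.2233056, 1.2295981, -1.1528375)
q' = normalize(q + ½dt·q⊗(0,ω)) = (0.8561, 0.1298, 0.4038, -0.2953)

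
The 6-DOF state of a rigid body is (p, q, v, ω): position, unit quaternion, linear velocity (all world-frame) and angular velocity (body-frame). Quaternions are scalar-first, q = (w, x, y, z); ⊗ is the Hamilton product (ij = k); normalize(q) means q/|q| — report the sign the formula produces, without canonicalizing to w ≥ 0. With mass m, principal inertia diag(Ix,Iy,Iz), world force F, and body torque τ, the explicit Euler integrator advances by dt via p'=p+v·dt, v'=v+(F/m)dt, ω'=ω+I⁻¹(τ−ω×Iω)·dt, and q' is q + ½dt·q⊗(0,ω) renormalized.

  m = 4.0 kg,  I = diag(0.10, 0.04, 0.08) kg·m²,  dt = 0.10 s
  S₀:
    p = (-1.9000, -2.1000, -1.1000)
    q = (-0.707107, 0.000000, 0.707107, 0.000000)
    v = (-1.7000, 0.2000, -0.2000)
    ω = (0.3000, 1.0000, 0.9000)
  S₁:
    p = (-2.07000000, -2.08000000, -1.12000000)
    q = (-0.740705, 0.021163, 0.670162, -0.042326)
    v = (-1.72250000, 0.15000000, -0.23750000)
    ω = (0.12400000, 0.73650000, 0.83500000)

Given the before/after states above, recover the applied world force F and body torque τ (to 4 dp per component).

F = (-0.9000, -2.0000, -1.5000)
τ = (-0.1400, -0.1000, -0.0700)

velocity change Δv = (-0.02250000, -0.05000000, -0.03750000)
applied force F = (-0.9000, -2.0000, -1.5000)
Δω = ω₁−ω₀ = (-0.17600000, -0.26350000, -0.06500000)
gyro term ω₀×Iω₀ = (0.0360, 0.0054, -0.0180)
applied torque τ = (-0.1400, -0.1000, -0.0700)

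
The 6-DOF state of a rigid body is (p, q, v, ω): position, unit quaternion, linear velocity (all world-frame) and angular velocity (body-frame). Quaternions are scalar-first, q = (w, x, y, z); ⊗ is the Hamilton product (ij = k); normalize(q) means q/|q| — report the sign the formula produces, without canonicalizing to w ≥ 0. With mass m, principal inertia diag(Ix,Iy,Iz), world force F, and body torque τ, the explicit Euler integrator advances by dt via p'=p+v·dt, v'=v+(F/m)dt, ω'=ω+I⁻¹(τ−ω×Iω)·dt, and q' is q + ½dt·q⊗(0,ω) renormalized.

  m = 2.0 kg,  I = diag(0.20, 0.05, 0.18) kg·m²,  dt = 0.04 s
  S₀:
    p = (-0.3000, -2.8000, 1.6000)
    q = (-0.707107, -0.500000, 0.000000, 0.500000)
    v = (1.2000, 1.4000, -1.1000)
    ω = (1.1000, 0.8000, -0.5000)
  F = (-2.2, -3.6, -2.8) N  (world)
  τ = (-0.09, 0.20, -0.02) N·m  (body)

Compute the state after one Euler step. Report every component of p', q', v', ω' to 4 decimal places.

p' = (-0.2520, -2.7440, 1.5560)
q' = (-0.6908, -0.5233, -0.0053, 0.4989)
v' = (1.1560, 1.3280, -1.1560)
ω' = (1.0924, 0.9688, -0.4751)

gyro term ω×Iω = (-0.0520, -0.0110, -0.1320)
α = I⁻¹(τ − ω×Iω) = (-0.1900, 4.2200, 0.6222)
ω' = ω + α·dt = (1.0924, 0.9688, -0.4751)
q⊗(0,ω) = (0.8000000, -1.1778177, -0.2656856, -0.0464465)
updated quaternion q' = (-0.6908, -0.5233, -0.0053, 0.4989)
p' = p + v·dt = (-0.2520, -2.7440, 1.5560)
v' = v + a·dt = (1.1560, 1.3280, -1.1560)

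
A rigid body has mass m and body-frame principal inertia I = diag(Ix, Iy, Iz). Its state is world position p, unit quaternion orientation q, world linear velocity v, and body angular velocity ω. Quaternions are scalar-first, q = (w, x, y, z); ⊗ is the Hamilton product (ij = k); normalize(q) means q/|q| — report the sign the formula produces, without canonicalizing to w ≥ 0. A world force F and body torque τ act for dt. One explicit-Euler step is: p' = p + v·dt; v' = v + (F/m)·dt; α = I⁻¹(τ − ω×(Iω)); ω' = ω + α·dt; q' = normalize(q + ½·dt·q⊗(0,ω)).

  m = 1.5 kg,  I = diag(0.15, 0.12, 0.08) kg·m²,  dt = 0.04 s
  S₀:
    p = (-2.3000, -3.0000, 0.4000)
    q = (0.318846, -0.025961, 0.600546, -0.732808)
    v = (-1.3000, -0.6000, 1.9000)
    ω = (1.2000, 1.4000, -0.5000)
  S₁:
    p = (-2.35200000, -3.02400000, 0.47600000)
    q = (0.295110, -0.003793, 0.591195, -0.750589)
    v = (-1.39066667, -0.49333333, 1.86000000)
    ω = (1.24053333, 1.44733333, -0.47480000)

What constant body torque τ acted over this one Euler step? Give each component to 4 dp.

Δω = ω₁−ω₀ = (0.04053333, 0.04733333, 0.02520000)
ω₀×(Iω₀) = (0.0280, -0.0420, -0.0504)
I·α + gyro = (0.1800, 0.1000, 0.0000)

τ = (0.1800, 0.1000, 0.0000)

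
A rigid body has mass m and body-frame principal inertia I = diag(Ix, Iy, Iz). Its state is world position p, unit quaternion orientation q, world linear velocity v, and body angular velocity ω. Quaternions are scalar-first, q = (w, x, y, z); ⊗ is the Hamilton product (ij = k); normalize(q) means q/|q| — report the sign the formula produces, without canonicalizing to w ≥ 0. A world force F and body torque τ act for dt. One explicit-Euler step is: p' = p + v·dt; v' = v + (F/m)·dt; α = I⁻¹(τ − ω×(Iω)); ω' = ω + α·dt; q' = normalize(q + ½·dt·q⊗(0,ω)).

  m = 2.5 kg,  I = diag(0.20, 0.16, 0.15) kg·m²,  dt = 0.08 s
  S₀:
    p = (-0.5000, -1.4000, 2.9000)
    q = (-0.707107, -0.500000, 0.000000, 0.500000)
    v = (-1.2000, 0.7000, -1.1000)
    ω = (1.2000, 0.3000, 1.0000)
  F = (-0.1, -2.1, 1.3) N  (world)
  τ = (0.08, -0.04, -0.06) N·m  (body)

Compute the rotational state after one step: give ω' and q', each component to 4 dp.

ω' = (1.2332, 0.2500, 0.9757)
q' = (-0.7017, -0.5389, 0.0354, 0.4648)

α = I⁻¹(τ − ω×Iω) = (0.4150, -0.6250, -0.3040)
ω' = ω + α·dt = (1.2332, 0.2500, 0.9757)
q⊗(0,ω) = (0.1000000, -0.9985284, 0.8878679, -0.8571070)
q' = normalize(q + ½dt·q⊗(0,ω)) = (-0.7017, -0.5389, 0.0354, 0.4648)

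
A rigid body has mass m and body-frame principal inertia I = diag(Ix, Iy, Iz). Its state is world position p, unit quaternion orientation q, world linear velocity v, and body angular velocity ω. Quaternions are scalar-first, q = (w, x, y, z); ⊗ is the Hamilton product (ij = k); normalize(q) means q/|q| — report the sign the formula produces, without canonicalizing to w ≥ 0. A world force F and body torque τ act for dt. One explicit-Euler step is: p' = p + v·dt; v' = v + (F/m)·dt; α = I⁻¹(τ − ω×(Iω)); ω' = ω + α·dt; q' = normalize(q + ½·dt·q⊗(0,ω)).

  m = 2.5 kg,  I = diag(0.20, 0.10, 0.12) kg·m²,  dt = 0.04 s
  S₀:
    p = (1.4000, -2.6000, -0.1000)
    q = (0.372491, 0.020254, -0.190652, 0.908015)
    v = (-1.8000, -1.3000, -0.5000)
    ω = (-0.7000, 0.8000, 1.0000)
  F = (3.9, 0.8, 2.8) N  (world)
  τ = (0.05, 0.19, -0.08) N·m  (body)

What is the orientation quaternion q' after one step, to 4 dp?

q⊗(0,ω) = (-0.7413156, -1.1778077, -0.3578717, 0.2552378)
q + ½dt·q⊗(0,ω), renormalized = (0.3575, -0.0033, -0.1977, 0.9127)

q' = (0.3575, -0.0033, -0.1977, 0.9127)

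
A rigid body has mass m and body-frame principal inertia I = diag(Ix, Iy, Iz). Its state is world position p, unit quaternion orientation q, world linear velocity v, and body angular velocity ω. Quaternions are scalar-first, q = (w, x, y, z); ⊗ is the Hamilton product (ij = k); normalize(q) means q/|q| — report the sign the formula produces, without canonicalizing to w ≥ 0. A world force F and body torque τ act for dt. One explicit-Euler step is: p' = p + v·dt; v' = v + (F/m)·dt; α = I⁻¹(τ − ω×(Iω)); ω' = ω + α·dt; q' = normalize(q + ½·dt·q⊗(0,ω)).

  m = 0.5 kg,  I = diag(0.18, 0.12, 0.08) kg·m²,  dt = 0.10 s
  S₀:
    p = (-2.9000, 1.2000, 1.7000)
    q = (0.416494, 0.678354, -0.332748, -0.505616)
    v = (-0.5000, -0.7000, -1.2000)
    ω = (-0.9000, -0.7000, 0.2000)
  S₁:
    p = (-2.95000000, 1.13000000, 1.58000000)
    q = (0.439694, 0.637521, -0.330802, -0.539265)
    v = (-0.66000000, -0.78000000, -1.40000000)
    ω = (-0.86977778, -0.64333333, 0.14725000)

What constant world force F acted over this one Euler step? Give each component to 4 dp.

Δv = v₁−v₀ = (-0.16000000, -0.08000000, -0.20000000)
applied force F = (-0.8000, -0.4000, -1.0000)

F = (-0.8000, -0.4000, -1.0000)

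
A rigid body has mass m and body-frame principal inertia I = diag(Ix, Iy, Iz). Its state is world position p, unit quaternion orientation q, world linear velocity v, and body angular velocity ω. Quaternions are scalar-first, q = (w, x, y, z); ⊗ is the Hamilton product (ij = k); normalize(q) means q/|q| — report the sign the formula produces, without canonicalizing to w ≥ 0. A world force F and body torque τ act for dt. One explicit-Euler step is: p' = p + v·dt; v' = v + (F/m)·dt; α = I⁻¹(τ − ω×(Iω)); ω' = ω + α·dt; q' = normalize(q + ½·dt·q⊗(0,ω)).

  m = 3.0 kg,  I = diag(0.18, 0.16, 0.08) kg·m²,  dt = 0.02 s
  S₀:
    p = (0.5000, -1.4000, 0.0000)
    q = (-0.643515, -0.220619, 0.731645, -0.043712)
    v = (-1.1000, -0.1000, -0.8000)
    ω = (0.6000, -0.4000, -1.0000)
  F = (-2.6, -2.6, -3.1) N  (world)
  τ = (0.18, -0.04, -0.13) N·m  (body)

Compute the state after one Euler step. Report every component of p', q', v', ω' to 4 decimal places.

p' = (0.4780, -1.4020, -0.0160)
q' = (-0.6397, -0.2320, 0.7317, -0.0408)
v' = (-1.1173, -0.1173, -0.8207)
ω' = (0.6236, -0.3975, -1.0337)

angular accel α = (1.1778, 0.1250, -1.6850)
ω + α·dt = (0.6236, -0.3975, -1.0337)
2q̇ = q⊗(0,ω) = (0.3813174, -1.1352388, 0.0105598, 0.2927756)
updated quaternion q' = (-0.6397, -0.2320, 0.7317, -0.0408)
a = F/m = (-0.8667, -0.8667, -1.0333)
p + v·dt = (0.4780, -1.4020, -0.0160)
v + (F/m)dt = (-1.1173, -0.1173, -0.8207)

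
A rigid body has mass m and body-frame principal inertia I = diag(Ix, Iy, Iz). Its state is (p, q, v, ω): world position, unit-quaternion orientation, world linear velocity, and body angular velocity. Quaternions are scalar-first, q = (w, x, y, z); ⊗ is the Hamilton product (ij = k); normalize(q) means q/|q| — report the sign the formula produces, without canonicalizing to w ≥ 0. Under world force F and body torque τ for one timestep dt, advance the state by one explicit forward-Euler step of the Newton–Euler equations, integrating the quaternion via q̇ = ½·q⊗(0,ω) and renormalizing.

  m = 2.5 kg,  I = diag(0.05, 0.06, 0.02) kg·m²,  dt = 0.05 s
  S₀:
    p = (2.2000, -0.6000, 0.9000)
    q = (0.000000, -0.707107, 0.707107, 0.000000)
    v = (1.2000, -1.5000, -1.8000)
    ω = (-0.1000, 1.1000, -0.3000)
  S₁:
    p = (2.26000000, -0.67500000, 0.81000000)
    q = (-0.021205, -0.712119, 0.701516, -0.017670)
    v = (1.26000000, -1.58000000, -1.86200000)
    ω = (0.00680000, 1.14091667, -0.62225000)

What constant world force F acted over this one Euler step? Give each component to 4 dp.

v₁ − v₀ = (0.06000000, -0.08000000, -0.06200000)
F = m·Δv/dt = (3.0000, -4.0000, -3.1000)

F = (3.0000, -4.0000, -3.1000)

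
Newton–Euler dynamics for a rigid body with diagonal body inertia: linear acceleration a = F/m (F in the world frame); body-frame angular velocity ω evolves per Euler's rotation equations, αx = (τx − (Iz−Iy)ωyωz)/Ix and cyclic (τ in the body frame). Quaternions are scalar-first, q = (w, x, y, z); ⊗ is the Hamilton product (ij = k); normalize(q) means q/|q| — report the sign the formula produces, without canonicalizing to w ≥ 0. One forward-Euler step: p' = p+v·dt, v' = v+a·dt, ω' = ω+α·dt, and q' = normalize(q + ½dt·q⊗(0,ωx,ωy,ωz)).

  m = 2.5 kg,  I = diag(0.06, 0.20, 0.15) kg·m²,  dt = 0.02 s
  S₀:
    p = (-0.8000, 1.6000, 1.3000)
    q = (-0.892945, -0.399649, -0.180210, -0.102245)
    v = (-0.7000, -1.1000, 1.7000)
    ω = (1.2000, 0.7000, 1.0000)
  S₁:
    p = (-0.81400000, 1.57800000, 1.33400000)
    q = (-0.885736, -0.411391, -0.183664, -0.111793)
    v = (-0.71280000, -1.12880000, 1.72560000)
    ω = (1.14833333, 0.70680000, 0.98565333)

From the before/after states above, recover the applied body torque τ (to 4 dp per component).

rate change Δω = (-0.05166667, 0.00680000, -0.01434667)
τ = I·(Δω/dt) + ω₀×(Iω₀) = (-0.1900, -0.0400, 0.0100)

τ = (-0.1900, -0.0400, 0.0100)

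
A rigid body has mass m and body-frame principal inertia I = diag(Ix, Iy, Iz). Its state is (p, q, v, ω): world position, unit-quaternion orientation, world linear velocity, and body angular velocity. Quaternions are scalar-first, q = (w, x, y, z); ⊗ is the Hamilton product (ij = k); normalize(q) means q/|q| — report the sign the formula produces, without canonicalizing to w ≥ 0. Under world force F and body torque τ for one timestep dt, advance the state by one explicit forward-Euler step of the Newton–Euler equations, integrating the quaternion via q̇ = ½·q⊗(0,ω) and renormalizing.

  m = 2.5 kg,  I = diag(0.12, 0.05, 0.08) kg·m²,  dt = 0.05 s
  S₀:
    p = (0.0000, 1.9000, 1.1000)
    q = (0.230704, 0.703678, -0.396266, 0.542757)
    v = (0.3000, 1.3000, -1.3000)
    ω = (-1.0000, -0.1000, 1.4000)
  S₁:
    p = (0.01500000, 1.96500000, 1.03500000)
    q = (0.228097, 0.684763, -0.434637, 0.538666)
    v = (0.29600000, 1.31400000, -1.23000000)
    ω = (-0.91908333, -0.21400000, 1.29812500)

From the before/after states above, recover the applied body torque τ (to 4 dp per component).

τ = (0.1900, -0.1700, -0.1700)

rate change Δω = (0.08091667, -0.11400000, -0.10187500)
precession coupling = (-0.0042, -0.0560, -0.0070)
applied torque τ = (0.1900, -0.1700, -0.1700)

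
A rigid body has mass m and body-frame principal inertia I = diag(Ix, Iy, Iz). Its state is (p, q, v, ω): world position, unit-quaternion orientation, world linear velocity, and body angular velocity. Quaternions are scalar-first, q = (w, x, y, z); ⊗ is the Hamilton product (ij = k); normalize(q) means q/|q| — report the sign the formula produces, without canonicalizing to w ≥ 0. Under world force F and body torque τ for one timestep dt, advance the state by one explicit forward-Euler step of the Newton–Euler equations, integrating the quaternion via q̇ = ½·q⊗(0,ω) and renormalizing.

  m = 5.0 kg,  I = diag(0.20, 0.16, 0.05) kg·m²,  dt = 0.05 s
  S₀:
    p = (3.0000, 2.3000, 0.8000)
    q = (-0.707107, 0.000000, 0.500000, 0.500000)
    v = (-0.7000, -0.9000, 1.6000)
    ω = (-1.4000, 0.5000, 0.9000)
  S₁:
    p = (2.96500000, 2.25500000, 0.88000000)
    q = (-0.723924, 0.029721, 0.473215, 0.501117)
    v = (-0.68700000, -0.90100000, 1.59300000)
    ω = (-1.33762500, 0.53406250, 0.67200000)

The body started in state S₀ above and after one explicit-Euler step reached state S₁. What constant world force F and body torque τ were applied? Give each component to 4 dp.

F = (1.3000, -0.1000, -0.7000)
τ = (0.2000, -0.0800, -0.2000)

Δv = v₁−v₀ = (0.01300000, -0.00100000, -0.00700000)
F = m·Δv/dt = (1.3000, -0.1000, -0.7000)
rate change Δω = (0.06237500, 0.03406250, -0.22800000)
gyro term ω₀×Iω₀ = (-0.0495, -0.1890, 0.0280)
τ = I·(Δω/dt) + ω₀×(Iω₀) = (0.2000, -0.0800, -0.2000)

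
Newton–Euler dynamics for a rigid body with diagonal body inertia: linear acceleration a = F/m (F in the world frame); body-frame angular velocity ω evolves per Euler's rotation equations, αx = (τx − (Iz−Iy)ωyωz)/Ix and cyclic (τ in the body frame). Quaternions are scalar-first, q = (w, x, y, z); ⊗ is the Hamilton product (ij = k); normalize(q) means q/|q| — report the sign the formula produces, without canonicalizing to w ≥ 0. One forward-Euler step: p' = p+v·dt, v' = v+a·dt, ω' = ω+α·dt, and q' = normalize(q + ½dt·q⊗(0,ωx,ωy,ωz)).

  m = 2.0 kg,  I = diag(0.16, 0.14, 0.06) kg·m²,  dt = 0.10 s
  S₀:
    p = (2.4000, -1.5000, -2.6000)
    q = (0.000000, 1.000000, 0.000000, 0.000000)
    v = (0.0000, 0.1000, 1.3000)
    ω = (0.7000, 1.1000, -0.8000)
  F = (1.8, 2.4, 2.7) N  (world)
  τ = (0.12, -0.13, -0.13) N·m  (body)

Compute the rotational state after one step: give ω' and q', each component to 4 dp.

ω×(Iω) gyroscopic = (0.0704, -0.0560, -0.0154)
angular accel α = (0.3100, -0.5286, -1.9100)
new body rate ω' = (0.7310, 1.0471, -0.9910)
2q̇ = q⊗(0,ω) = (-0.7000000, 0.0000000, 0.8000000, 1.1000000)
q + ½dt·q⊗(0,ω), renormalized = (-0.0349, 0.9971, 0.0399, 0.0548)

ω' = (0.7310, 1.0471, -0.9910)
q' = (-0.0349, 0.9971, 0.0399, 0.0548)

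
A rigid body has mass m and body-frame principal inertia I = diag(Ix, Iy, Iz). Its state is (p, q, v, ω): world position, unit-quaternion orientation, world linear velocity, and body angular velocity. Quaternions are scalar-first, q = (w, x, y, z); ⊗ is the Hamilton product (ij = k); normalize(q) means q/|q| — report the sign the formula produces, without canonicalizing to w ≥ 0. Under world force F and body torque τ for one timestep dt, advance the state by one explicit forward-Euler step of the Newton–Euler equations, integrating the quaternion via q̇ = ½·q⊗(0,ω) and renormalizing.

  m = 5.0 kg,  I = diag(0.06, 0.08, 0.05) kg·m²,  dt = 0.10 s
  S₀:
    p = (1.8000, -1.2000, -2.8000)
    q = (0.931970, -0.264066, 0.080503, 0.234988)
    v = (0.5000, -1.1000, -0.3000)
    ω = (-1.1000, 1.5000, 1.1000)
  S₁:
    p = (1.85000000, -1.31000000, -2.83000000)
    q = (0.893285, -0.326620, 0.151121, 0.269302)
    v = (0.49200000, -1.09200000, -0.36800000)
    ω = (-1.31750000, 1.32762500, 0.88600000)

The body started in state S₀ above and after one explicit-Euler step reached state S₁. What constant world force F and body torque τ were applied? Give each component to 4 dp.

rate change Δω = (-0.21750000, -0.17237500, -0.21400000)
precession coupling = (-0.0495, -0.0121, -0.0330)
I·α + gyro = (-0.1800, -0.1500, -0.1400)
v₁ − v₀ = (-0.00800000, 0.00800000, -0.06800000)
F = m·Δv/dt = (-0.4000, 0.4000, -3.4000)

F = (-0.4000, 0.4000, -3.4000)
τ = (-0.1800, -0.1500, -0.1400)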